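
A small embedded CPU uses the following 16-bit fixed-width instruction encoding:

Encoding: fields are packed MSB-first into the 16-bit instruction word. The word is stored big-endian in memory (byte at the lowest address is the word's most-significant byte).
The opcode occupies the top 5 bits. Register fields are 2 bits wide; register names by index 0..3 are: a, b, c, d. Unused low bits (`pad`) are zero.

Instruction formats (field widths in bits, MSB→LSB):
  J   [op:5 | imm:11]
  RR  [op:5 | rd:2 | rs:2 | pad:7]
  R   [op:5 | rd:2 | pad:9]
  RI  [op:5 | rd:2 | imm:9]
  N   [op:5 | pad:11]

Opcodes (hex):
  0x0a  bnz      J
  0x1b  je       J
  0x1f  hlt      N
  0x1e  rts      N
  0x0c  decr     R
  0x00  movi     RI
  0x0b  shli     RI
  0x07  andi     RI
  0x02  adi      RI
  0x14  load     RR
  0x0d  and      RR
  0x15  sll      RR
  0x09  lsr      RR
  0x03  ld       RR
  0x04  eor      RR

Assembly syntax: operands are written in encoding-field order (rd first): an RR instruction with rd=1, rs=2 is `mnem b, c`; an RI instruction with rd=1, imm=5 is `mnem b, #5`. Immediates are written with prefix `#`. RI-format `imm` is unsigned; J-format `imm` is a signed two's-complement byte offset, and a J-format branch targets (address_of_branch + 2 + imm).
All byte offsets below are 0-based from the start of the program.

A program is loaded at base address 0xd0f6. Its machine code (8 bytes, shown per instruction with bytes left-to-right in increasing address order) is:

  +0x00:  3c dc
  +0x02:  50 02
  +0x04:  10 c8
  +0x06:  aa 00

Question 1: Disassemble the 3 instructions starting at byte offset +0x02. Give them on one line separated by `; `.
@+02  big-endian(50 02) = 0x5002
  opcode bits[15:11]=0xa: bnz/J
  imm@[10:0]=0x2 ⇒ #2
@+04  big-endian(10 c8) = 0x10c8
  opcode bits[15:11]=0x2: adi/RI
  rd@[10:9]=0x0 ⇒ a
  imm@[8:0]=0xc8 ⇒ #200
@+06  big-endian(aa 00) = 0xaa00
  opcode bits[15:11]=0x15: sll/RR
  rd@[10:9]=0x1 ⇒ b
  rs@[8:7]=0x0 ⇒ a

bnz #2; adi a, #200; sll b, a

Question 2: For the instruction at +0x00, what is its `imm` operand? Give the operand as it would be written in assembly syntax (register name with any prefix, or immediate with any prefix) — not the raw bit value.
#220

@+00  big-endian(3c dc) = 0x3cdc
  op=0x3cdc>>11=0x7 ⇒ andi (RI)
  rd: (w>>9)&0x3=0x2 → c
  imm: (w>>0)&0x1ff=0xdc → #220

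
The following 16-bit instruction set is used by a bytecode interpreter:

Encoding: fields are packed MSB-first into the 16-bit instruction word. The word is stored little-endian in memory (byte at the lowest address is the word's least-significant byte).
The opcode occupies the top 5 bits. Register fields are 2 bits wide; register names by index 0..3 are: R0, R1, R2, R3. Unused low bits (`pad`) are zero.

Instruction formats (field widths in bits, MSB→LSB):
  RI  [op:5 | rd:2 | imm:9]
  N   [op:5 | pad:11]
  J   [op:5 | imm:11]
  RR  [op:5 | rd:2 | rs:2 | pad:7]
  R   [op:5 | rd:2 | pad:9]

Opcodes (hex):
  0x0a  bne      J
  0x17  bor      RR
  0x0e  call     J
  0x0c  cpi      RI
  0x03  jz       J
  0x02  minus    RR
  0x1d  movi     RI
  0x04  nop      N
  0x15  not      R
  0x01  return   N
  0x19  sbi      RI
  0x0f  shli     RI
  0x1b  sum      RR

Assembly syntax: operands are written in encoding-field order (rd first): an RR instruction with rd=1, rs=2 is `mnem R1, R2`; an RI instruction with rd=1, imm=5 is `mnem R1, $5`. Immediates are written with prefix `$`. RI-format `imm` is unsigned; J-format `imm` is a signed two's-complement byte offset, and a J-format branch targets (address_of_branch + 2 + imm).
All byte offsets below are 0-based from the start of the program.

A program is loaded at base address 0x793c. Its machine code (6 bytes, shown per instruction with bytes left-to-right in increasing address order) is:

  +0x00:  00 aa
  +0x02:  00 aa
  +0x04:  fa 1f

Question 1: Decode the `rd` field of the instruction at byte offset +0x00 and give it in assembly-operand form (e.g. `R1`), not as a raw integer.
R1

[00] 00 aa → 0xaa00
  top 5b → 0x15 → not [R]
  [10:9] rd=1 = R1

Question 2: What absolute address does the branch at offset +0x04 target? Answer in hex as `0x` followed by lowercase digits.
@+04  little-endian(fa 1f) = 0x1ffa
  top 5b → 0x3 → jz [J]
  imm: (w>>0)&0x7ff=0x7fa (s11→-6) → $-6
  target = base 0x793c + off 0x04 + 2 + imm -6 = 0x793c

0x793c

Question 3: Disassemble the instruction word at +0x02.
off 0x02: read 00 aa as little → 0xaa00
  opcode bits[15:11]=0x15: not/R
  [10:9] rd=1 = R1

not R1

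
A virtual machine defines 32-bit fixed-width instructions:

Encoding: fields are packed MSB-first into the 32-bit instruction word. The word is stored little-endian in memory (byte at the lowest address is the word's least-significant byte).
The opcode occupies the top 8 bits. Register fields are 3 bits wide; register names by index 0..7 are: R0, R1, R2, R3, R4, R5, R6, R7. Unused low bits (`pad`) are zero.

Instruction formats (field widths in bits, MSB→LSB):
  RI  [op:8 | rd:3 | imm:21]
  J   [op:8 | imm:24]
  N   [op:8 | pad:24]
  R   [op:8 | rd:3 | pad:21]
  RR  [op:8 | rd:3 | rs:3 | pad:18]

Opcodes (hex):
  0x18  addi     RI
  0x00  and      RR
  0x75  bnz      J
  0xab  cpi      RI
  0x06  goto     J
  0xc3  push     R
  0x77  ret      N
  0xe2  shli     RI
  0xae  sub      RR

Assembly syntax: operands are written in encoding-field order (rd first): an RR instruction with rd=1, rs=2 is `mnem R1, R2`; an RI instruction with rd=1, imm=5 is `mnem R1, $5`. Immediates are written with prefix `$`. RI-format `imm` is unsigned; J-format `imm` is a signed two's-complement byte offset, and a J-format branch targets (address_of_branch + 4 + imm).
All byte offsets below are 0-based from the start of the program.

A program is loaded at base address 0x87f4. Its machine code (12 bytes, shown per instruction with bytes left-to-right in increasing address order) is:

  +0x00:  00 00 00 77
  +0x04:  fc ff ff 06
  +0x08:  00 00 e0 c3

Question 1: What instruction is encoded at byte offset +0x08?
push R7

[08] 00 00 e0 c3 → 0xc3e00000
  opcode bits[31:24]=0xc3: push/R
  [23:21] rd=7 = R7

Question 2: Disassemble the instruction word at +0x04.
off 0x04: read fc ff ff 06 as little → 0x06fffffc
  top 8b → 0x6 → goto [J]
  imm@[23:0]=0xfffffc (s24→-4) ⇒ $-4

goto $-4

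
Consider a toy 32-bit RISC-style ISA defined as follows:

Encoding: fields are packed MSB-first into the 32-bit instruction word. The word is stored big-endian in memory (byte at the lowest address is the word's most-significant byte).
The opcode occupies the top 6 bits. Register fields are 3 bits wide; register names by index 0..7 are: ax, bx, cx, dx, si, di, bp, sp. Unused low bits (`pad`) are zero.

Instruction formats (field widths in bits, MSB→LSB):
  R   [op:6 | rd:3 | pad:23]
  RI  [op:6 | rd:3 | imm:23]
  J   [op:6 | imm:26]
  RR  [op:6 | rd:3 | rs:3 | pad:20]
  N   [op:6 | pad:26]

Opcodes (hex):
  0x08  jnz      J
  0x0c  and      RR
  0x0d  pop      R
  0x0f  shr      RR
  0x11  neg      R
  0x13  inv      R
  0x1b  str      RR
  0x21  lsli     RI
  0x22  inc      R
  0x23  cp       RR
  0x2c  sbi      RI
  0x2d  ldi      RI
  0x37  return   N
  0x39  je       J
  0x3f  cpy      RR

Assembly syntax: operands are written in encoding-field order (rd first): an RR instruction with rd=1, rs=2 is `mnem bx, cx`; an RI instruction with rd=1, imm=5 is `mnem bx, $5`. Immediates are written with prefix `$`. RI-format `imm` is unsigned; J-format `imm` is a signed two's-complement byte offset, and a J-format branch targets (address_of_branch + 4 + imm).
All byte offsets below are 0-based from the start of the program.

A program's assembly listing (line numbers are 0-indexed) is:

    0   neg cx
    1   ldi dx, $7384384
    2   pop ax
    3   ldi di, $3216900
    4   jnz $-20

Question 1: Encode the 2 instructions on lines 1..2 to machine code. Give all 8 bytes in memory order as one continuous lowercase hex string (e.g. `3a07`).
L1: ldi op=0x2d:6|rd=3:3|imm=7384384:23 ⇒ 0xb5f0ad40 ⇒ big b5 f0 ad 40
L2: pop op=0xd:6|rd=0:3|pad=0:23 ⇒ 0x34000000 ⇒ big 34 00 00 00

b5f0ad4034000000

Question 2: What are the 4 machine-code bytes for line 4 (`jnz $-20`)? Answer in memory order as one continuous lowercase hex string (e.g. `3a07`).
23ffffec

line 4 (jnz): pack op=0x8:6|imm=-20:26 = 0x23ffffec; big→ 23 ff ff ec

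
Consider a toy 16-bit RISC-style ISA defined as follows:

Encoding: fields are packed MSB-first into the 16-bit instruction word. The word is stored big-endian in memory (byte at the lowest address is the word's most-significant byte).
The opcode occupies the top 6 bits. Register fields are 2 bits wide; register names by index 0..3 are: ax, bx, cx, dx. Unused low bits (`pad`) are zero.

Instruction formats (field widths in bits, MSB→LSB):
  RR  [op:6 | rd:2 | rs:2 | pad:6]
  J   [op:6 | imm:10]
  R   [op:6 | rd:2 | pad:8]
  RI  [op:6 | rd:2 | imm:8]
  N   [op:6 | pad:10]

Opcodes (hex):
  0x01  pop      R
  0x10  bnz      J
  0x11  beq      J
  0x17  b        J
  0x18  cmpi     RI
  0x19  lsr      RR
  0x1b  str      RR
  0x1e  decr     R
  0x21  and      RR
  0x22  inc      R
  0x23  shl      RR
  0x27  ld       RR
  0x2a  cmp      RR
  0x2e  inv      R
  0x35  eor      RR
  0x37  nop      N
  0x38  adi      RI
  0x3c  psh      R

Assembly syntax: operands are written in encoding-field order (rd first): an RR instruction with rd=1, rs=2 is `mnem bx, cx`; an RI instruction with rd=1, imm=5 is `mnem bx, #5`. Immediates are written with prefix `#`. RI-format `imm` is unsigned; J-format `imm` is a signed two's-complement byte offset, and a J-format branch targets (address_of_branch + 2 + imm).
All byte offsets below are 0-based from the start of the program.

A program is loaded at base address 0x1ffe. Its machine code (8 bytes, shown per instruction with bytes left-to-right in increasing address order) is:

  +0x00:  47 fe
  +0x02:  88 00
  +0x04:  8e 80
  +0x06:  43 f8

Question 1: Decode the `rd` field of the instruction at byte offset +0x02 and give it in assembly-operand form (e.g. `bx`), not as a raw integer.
[02] 88 00 → 0x8800
  opcode bits[15:10]=0x22: inc/R
  rd: (w>>8)&0x3=0x0 → ax

ax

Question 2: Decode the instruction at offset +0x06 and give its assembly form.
off 0x06: read 43 f8 as big → 0x43f8
  opcode bits[15:10]=0x10: bnz/J
  [9:0] imm=1016 (s10→-8) = #-8

bnz #-8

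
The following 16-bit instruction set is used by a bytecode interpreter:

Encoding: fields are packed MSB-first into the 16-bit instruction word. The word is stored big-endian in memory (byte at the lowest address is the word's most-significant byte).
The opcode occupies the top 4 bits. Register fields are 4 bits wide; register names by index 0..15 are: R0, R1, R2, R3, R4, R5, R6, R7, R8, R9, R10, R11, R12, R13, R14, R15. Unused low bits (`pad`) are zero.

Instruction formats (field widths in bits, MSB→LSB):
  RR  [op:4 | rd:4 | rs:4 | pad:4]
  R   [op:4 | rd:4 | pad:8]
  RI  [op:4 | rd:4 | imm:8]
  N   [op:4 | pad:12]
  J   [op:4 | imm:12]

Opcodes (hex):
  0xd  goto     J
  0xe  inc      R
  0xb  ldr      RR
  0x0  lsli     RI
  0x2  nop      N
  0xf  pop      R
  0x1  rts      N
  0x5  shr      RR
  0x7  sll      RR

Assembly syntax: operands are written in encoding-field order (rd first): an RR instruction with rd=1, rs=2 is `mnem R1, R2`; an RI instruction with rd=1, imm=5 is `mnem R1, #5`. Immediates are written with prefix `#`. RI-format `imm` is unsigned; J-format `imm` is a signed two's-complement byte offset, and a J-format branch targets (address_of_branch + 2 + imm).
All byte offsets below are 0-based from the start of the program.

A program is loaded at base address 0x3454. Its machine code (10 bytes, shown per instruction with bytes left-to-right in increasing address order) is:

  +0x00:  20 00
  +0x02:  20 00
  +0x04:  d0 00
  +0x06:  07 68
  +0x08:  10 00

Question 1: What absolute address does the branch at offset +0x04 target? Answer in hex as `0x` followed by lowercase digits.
0x345a

[04] d0 00 → 0xd000
  top 4b → 0xd → goto [J]
  imm@[11:0]=0x0 ⇒ #0
  target = base 0x3454 + off 0x04 + 2 + imm 0 = 0x345a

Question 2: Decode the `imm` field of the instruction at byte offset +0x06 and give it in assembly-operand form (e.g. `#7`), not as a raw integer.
#104

+0x06: 07 68 ⇒ word 0x0768 (big)
  opcode bits[15:12]=0x0: lsli/RI
  rd@[11:8]=0x7 ⇒ R7
  imm@[7:0]=0x68 ⇒ #104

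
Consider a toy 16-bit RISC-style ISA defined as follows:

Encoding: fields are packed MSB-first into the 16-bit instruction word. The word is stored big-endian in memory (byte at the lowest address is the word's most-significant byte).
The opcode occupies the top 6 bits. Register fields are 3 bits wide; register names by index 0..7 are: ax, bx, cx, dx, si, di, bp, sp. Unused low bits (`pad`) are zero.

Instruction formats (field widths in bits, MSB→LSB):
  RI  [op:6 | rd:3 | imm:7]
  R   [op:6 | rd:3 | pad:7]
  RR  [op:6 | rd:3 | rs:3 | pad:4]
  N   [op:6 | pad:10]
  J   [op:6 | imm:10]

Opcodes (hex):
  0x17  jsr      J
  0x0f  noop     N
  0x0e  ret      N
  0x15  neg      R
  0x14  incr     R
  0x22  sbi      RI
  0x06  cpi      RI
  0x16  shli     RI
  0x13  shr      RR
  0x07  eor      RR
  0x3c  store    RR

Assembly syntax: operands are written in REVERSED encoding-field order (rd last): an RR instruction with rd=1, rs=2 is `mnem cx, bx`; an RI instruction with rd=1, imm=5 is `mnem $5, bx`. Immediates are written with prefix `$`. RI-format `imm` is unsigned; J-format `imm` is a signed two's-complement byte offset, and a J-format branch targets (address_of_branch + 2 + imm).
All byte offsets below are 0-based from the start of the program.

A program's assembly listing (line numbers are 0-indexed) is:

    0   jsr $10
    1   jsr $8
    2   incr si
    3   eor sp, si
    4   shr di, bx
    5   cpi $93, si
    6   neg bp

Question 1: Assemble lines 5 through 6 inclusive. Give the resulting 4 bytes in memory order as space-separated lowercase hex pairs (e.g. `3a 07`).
L5: cpi op=0x6:6|rd=4:3|imm=93:7 ⇒ 0x1a5d ⇒ big 1a 5d
L6: neg op=0x15:6|rd=6:3|pad=0:7 ⇒ 0x5700 ⇒ big 57 00

1a 5d 57 00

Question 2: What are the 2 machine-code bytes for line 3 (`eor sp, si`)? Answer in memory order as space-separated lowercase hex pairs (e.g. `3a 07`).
1e 70

line 3 (eor): pack op=0x7:6|rd=4:3|rs=7:3|pad=0:4 = 0x1e70; big→ 1e 70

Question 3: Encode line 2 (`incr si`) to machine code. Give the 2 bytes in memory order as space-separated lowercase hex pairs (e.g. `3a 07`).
52 00

L2: incr op=0x14:6|rd=4:3|pad=0:7 ⇒ 0x5200 ⇒ big 52 00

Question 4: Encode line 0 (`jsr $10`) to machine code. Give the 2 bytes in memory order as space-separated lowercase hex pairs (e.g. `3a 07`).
5c 0a

L0: jsr op=0x17:6|imm=10:10 ⇒ 0x5c0a ⇒ big 5c 0a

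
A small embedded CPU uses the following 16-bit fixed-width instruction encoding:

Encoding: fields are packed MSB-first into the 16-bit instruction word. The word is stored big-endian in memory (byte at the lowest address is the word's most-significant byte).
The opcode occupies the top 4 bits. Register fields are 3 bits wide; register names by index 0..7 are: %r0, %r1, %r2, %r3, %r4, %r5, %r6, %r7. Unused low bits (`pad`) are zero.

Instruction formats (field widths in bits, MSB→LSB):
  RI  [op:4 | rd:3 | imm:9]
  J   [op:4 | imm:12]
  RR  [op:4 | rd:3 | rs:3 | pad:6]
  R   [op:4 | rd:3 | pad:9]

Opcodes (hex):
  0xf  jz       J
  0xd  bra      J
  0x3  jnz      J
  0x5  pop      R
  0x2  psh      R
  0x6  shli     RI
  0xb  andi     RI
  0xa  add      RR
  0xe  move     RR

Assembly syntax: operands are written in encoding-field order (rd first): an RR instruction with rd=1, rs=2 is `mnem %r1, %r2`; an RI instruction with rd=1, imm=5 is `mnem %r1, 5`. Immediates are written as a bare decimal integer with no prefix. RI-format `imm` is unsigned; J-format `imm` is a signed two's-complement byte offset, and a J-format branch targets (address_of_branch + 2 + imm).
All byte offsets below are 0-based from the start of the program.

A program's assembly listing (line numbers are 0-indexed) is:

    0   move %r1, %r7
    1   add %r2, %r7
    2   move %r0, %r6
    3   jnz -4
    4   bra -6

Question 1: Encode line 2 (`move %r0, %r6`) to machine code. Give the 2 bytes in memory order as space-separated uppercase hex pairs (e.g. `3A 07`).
2. move fields op=0xe:4|rd=0:3|rs=6:3|pad=0:6 → word e180h → e1 80

E1 80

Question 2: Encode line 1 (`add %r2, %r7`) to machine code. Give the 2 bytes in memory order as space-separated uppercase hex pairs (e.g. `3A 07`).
line 1 (add): pack op=0xa:4|rd=2:3|rs=7:3|pad=0:6 = 0xa5c0; big→ a5 c0

A5 C0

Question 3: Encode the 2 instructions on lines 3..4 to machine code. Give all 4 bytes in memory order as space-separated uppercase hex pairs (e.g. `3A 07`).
L3: jnz op=0x3:4|imm=-4:12 ⇒ 0x3ffc ⇒ big 3f fc
L4: bra op=0xd:4|imm=-6:12 ⇒ 0xdffa ⇒ big df fa

3F FC DF FA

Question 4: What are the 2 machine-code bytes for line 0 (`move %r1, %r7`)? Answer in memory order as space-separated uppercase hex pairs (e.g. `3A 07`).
line 0 (move): pack op=0xe:4|rd=1:3|rs=7:3|pad=0:6 = 0xe3c0; big→ e3 c0

E3 C0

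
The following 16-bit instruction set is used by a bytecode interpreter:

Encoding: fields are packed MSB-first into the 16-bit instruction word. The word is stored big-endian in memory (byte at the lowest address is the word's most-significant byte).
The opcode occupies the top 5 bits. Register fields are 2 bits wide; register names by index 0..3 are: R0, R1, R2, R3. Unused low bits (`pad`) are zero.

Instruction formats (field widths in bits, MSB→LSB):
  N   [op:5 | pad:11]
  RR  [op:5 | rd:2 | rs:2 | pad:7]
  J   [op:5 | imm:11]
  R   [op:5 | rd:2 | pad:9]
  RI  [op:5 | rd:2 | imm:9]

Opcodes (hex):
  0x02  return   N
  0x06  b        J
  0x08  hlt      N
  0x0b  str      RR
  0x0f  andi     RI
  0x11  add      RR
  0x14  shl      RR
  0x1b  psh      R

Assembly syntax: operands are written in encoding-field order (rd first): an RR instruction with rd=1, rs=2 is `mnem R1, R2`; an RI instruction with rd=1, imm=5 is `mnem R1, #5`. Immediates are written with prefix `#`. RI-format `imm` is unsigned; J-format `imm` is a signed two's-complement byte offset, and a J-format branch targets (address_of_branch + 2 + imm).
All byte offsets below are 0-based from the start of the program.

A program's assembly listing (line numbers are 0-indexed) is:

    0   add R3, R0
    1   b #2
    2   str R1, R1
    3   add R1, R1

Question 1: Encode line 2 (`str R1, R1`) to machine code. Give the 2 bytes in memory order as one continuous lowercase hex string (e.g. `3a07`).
2. str fields op=0xb:5|rd=1:2|rs=1:2|pad=0:7 → word 5a80h → 5a 80

5a80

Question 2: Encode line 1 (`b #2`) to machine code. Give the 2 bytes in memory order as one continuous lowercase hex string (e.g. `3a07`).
1. b fields op=0x6:5|imm=2:11 → word 3002h → 30 02

3002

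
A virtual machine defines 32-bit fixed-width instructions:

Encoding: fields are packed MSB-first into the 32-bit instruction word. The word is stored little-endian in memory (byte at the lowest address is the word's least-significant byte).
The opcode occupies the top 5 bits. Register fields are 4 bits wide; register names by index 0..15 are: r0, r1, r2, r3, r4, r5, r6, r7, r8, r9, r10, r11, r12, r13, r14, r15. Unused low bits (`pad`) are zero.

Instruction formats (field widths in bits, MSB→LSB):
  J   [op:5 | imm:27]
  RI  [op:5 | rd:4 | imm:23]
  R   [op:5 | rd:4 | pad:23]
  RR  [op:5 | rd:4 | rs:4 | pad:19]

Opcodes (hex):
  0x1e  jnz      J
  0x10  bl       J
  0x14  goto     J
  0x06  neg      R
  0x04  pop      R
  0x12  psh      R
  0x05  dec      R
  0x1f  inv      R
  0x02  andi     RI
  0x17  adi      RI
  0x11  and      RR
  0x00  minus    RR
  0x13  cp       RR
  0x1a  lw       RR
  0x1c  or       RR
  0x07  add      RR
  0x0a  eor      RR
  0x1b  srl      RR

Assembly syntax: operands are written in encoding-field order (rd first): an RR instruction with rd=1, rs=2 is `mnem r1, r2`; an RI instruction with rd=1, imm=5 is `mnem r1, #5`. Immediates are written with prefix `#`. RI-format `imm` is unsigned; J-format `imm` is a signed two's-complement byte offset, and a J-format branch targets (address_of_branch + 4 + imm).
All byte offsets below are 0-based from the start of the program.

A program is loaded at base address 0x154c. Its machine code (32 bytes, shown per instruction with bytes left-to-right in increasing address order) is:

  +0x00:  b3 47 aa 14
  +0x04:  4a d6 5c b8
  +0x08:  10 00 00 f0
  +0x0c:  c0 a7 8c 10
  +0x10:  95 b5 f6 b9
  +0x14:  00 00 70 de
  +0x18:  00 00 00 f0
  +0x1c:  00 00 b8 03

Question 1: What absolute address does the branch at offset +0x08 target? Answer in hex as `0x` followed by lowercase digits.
@+08  little-endian(10 00 00 f0) = 0xf0000010
  opcode bits[31:27]=0x1e: jnz/J
  imm: (w>>0)&0x7ffffff=0x10 → #16
  target = base 0x154c + off 0x08 + 4 + imm 16 = 0x1568

0x1568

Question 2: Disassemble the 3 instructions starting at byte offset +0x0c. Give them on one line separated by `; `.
andi r1, #829376; adi r3, #7779733; srl r12, r14

@+0c  little-endian(c0 a7 8c 10) = 0x108ca7c0
  op=0x108ca7c0>>27=0x2 ⇒ andi (RI)
  rd: (w>>23)&0xf=0x1 → r1
  imm: (w>>0)&0x7fffff=0xca7c0 → #829376
@+10  little-endian(95 b5 f6 b9) = 0xb9f6b595
  op=0xb9f6b595>>27=0x17 ⇒ adi (RI)
  rd: (w>>23)&0xf=0x3 → r3
  imm: (w>>0)&0x7fffff=0x76b595 → #7779733
@+14  little-endian(00 00 70 de) = 0xde700000
  op=0xde700000>>27=0x1b ⇒ srl (RR)
  rd: (w>>23)&0xf=0xc → r12
  rs: (w>>19)&0xf=0xe → r14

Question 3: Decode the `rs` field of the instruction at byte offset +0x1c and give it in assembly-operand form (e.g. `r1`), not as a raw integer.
r7

@+1c  little-endian(00 00 b8 03) = 0x03b80000
  top 5b → 0x0 → minus [RR]
  [26:23] rd=7 = r7
  [22:19] rs=7 = r7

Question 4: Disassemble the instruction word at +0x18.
+0x18: 00 00 00 f0 ⇒ word 0xf0000000 (little)
  op=0xf0000000>>27=0x1e ⇒ jnz (J)
  [26:0] imm=0 = #0

jnz #0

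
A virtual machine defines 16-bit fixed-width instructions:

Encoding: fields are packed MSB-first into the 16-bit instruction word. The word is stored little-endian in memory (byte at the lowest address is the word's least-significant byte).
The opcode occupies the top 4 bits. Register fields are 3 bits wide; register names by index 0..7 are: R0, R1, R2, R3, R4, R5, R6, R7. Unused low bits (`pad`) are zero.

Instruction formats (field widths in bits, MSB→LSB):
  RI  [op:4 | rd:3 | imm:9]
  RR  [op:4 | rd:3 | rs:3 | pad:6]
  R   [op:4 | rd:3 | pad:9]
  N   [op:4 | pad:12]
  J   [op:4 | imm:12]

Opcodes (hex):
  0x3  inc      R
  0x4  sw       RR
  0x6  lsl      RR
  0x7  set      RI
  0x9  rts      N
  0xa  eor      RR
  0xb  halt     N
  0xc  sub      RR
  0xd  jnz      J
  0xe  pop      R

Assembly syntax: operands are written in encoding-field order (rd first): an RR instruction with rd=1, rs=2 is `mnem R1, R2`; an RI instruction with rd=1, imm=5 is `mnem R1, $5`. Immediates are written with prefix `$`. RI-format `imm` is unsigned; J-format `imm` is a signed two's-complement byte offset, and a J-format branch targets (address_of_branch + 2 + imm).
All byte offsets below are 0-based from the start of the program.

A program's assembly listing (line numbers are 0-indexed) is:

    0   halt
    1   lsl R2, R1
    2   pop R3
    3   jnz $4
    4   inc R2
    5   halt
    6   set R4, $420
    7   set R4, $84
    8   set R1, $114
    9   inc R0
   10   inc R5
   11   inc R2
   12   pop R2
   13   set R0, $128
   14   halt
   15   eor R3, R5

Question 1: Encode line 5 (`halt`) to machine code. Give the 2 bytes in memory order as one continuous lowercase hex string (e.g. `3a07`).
00b0

line 5 (halt): pack op=0xb:4|pad=0:12 = 0xb000; little→ 00 b0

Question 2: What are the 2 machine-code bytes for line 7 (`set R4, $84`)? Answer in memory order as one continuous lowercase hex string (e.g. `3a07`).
5478

7. set fields op=0x7:4|rd=4:3|imm=84:9 → word 7854h → 54 78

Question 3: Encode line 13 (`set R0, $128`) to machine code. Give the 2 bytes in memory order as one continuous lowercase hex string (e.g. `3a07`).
13. set fields op=0x7:4|rd=0:3|imm=128:9 → word 7080h → 80 70

8070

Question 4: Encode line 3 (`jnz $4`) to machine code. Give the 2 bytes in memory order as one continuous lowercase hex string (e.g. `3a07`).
L3: jnz op=0xd:4|imm=4:12 ⇒ 0xd004 ⇒ little 04 d0

04d0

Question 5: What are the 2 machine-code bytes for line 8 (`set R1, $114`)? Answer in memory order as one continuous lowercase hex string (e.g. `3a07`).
line 8 (set): pack op=0x7:4|rd=1:3|imm=114:9 = 0x7272; little→ 72 72

7272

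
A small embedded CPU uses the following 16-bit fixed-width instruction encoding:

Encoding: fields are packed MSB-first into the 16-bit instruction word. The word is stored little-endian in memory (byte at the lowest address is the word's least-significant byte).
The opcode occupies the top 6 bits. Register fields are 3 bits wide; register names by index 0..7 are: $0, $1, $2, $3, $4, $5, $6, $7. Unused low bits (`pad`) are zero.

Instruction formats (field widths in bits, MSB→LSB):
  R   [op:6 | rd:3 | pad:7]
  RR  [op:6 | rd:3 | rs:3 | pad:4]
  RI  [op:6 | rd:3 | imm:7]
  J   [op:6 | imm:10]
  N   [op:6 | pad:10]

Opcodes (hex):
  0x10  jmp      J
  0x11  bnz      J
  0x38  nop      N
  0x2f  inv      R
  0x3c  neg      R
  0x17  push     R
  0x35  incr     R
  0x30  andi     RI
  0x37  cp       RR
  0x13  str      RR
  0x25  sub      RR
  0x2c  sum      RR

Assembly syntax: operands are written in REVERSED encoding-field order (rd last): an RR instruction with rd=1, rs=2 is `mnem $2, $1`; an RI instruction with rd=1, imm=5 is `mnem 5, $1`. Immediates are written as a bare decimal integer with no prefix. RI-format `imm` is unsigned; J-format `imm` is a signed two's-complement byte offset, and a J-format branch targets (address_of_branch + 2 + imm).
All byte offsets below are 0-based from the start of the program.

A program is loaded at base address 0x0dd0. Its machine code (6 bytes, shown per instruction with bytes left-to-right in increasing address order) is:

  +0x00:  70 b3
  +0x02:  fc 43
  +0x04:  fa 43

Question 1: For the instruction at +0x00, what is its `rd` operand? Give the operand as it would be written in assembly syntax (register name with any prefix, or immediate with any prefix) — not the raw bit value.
$6

+0x00: 70 b3 ⇒ word 0xb370 (little)
  opcode bits[15:10]=0x2c: sum/RR
  rd: (w>>7)&0x7=0x6 → $6
  rs: (w>>4)&0x7=0x7 → $7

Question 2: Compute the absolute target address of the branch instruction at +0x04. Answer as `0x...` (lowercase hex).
0x0dd0

@+04  little-endian(fa 43) = 0x43fa
  top 6b → 0x10 → jmp [J]
  imm@[9:0]=0x3fa (s10→-6) ⇒ -6
  target = base 0x0dd0 + off 0x04 + 2 + imm -6 = 0x0dd0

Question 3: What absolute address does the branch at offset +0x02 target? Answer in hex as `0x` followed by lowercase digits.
[02] fc 43 → 0x43fc
  opcode bits[15:10]=0x10: jmp/J
  imm: (w>>0)&0x3ff=0x3fc (s10→-4) → -4
  target = base 0x0dd0 + off 0x02 + 2 + imm -4 = 0x0dd0

0x0dd0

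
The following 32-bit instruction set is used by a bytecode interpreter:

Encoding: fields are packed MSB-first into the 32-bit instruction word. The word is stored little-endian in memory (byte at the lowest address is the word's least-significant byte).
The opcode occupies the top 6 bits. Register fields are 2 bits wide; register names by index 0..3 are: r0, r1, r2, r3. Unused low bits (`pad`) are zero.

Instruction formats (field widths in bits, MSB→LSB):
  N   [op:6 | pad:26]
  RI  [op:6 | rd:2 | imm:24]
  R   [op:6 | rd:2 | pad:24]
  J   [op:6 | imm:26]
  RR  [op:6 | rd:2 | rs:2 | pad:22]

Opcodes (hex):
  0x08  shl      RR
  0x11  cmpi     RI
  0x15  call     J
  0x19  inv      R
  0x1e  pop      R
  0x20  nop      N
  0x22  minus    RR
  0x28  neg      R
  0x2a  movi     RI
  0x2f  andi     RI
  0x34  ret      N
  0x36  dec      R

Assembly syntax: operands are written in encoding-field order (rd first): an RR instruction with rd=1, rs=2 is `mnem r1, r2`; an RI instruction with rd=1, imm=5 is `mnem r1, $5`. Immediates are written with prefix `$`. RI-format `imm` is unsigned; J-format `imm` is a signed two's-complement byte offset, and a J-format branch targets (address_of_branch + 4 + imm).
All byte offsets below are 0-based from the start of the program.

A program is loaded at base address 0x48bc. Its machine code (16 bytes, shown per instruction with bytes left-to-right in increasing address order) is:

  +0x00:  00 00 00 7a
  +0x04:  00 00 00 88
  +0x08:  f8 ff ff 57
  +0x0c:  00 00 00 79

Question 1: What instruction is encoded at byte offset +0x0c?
pop r1

+0x0c: 00 00 00 79 ⇒ word 0x79000000 (little)
  op=0x79000000>>26=0x1e ⇒ pop (R)
  [25:24] rd=1 = r1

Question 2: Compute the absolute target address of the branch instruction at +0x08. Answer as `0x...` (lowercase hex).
[08] f8 ff ff 57 → 0x57fffff8
  opcode bits[31:26]=0x15: call/J
  [25:0] imm=67108856 (s26→-8) = $-8
  target = base 0x48bc + off 0x08 + 4 + imm -8 = 0x48c0

0x48c0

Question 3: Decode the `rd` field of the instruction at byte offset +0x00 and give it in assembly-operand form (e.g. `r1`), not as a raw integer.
r2

+0x00: 00 00 00 7a ⇒ word 0x7a000000 (little)
  top 6b → 0x1e → pop [R]
  [25:24] rd=2 = r2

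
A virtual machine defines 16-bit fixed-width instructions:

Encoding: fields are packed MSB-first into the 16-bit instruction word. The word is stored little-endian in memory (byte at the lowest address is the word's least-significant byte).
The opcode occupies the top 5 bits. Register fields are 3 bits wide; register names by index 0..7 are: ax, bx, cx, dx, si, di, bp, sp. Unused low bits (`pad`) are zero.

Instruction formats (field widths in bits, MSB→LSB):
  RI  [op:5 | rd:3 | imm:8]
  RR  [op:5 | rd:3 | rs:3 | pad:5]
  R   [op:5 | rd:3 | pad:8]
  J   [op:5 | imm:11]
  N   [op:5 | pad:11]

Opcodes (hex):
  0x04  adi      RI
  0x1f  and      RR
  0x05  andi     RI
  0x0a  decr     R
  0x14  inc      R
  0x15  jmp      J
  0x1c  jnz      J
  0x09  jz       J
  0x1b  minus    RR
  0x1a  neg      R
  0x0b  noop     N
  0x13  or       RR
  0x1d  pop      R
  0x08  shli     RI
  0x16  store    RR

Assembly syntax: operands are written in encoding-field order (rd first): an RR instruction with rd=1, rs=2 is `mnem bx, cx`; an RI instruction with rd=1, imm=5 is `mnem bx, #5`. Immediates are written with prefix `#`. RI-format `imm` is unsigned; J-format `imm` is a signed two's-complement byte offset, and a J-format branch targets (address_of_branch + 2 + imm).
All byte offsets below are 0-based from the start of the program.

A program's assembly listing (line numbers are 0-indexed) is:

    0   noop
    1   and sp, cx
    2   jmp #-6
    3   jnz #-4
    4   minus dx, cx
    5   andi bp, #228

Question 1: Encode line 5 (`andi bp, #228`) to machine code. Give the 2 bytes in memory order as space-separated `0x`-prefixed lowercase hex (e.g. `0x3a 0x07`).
L5: andi op=0x5:5|rd=6:3|imm=228:8 ⇒ 0x2ee4 ⇒ little e4 2e

0xe4 0x2e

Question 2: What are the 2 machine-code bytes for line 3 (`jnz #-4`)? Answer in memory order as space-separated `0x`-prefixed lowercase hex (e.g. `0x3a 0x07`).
0xfc 0xe7

3. jnz fields op=0x1c:5|imm=-4:11 → word e7fch → fc e7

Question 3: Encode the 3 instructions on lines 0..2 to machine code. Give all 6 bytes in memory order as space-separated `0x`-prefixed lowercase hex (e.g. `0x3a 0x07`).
0x00 0x58 0x40 0xff 0xfa 0xaf

line 0 (noop): pack op=0xb:5|pad=0:11 = 0x5800; little→ 00 58
line 1 (and): pack op=0x1f:5|rd=7:3|rs=2:3|pad=0:5 = 0xff40; little→ 40 ff
line 2 (jmp): pack op=0x15:5|imm=-6:11 = 0xaffa; little→ fa af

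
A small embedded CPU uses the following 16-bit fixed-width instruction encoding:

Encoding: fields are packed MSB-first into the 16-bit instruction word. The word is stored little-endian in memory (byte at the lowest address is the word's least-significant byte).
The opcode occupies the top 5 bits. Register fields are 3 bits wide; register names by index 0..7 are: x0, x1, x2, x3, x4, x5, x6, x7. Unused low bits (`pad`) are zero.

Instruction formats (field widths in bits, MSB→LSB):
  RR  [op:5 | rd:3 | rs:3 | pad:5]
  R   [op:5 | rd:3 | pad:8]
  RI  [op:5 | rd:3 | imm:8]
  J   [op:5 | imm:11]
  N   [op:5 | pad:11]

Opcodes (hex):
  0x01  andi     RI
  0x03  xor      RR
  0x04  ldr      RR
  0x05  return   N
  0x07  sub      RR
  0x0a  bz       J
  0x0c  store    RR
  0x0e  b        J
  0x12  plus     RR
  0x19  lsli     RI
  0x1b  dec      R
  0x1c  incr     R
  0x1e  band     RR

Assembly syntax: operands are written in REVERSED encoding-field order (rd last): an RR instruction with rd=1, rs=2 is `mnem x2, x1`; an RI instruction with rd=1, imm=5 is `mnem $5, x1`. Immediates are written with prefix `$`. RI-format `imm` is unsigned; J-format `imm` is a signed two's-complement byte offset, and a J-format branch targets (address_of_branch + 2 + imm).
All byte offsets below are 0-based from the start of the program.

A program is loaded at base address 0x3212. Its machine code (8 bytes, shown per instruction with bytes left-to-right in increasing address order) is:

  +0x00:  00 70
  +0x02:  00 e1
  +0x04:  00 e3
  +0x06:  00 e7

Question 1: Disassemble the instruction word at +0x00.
+0x00: 00 70 ⇒ word 0x7000 (little)
  top 5b → 0xe → b [J]
  [10:0] imm=0 = $0

b $0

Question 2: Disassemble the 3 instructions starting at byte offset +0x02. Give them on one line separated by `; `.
incr x1; incr x3; incr x7

+0x02: 00 e1 ⇒ word 0xe100 (little)
  opcode bits[15:11]=0x1c: incr/R
  rd: (w>>8)&0x7=0x1 → x1
+0x04: 00 e3 ⇒ word 0xe300 (little)
  opcode bits[15:11]=0x1c: incr/R
  rd: (w>>8)&0x7=0x3 → x3
+0x06: 00 e7 ⇒ word 0xe700 (little)
  opcode bits[15:11]=0x1c: incr/R
  rd: (w>>8)&0x7=0x7 → x7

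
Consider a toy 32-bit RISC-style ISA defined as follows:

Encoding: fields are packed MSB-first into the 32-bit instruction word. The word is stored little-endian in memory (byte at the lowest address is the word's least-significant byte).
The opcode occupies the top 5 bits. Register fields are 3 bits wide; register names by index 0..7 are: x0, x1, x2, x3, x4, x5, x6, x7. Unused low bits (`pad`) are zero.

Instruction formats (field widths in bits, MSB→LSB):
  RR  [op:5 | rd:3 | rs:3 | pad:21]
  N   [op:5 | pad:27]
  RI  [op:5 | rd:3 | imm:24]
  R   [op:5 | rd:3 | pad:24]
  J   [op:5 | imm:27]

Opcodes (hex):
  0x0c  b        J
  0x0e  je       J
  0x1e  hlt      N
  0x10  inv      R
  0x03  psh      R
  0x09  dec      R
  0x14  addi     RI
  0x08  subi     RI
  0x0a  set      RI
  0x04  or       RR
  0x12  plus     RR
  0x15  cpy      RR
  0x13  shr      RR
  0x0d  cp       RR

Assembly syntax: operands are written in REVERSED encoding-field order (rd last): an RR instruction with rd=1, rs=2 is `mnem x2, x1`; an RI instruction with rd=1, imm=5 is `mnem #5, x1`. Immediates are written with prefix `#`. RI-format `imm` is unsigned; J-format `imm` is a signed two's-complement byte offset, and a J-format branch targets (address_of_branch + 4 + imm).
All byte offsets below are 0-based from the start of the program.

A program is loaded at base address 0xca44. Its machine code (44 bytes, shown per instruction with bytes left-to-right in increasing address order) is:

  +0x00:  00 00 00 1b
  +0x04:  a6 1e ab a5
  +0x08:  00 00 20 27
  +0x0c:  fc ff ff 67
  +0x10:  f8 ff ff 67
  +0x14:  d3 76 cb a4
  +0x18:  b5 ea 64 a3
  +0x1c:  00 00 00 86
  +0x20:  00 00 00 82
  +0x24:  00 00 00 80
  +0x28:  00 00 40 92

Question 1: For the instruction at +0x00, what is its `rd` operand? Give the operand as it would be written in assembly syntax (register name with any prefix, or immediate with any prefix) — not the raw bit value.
+0x00: 00 00 00 1b ⇒ word 0x1b000000 (little)
  top 5b → 0x3 → psh [R]
  rd: (w>>24)&0x7=0x3 → x3

x3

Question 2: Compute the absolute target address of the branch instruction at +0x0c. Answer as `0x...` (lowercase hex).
[0c] fc ff ff 67 → 0x67fffffc
  opcode bits[31:27]=0xc: b/J
  [26:0] imm=134217724 (s27→-4) = #-4
  target = base 0xca44 + off 0x0c + 4 + imm -4 = 0xca50

0xca50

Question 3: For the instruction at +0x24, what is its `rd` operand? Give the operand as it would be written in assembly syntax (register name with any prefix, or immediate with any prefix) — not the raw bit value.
@+24  little-endian(00 00 00 80) = 0x80000000
  op=0x80000000>>27=0x10 ⇒ inv (R)
  rd: (w>>24)&0x7=0x0 → x0

x0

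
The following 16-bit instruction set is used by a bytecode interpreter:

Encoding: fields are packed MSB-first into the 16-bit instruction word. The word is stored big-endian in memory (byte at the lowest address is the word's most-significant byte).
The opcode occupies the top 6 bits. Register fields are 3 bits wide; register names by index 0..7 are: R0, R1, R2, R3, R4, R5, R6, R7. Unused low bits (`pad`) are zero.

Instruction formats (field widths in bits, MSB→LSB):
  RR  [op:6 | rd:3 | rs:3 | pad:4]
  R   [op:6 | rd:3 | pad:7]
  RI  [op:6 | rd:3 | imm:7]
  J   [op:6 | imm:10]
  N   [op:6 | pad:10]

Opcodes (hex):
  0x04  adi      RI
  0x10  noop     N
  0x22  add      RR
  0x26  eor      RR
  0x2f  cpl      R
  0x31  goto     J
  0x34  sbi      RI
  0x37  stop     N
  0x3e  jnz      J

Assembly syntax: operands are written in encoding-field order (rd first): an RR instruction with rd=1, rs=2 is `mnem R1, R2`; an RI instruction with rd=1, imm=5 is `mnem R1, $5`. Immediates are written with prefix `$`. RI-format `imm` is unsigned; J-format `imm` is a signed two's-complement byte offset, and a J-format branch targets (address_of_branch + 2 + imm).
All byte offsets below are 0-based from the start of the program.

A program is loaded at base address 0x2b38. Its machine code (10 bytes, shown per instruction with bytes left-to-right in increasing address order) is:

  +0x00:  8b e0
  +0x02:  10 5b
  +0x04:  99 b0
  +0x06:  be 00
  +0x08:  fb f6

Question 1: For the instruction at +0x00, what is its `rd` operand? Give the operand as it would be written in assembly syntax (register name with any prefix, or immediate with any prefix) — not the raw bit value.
@+00  big-endian(8b e0) = 0x8be0
  opcode bits[15:10]=0x22: add/RR
  rd@[9:7]=0x7 ⇒ R7
  rs@[6:4]=0x6 ⇒ R6

R7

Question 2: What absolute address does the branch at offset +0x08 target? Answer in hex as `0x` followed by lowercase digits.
0x2b38

+0x08: fb f6 ⇒ word 0xfbf6 (big)
  op=0xfbf6>>10=0x3e ⇒ jnz (J)
  [9:0] imm=1014 (s10→-10) = $-10
  target = base 0x2b38 + off 0x08 + 2 + imm -10 = 0x2b38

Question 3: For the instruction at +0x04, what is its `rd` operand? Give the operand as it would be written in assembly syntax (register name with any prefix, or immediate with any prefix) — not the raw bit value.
R3

[04] 99 b0 → 0x99b0
  opcode bits[15:10]=0x26: eor/RR
  rd: (w>>7)&0x7=0x3 → R3
  rs: (w>>4)&0x7=0x3 → R3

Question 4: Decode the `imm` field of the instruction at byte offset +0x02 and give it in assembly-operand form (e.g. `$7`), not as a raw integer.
$91

off 0x02: read 10 5b as big → 0x105b
  opcode bits[15:10]=0x4: adi/RI
  rd: (w>>7)&0x7=0x0 → R0
  imm: (w>>0)&0x7f=0x5b → $91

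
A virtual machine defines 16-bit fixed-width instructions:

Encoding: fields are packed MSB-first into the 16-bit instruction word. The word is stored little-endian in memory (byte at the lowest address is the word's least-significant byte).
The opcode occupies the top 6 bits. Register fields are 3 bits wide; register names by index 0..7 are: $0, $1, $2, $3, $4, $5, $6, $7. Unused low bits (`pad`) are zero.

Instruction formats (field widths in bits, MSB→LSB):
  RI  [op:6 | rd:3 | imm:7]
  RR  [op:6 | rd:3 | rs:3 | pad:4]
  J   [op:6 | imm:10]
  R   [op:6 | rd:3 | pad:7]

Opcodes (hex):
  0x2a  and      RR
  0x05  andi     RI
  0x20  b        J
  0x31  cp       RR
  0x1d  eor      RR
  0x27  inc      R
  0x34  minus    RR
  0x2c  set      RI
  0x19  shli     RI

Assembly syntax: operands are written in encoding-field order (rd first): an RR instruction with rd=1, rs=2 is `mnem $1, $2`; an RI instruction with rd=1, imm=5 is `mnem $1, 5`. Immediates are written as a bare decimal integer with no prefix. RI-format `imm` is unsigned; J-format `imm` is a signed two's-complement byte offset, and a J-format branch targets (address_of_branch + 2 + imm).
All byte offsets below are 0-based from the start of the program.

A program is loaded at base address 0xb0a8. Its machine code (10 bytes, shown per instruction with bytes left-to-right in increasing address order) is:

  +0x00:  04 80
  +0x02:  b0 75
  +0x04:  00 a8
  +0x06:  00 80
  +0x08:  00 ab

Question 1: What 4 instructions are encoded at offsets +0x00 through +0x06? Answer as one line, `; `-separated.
[00] 04 80 → 0x8004
  opcode bits[15:10]=0x20: b/J
  imm@[9:0]=0x4 ⇒ 4
[02] b0 75 → 0x75b0
  opcode bits[15:10]=0x1d: eor/RR
  rd@[9:7]=0x3 ⇒ $3
  rs@[6:4]=0x3 ⇒ $3
[04] 00 a8 → 0xa800
  opcode bits[15:10]=0x2a: and/RR
  rd@[9:7]=0x0 ⇒ $0
  rs@[6:4]=0x0 ⇒ $0
[06] 00 80 → 0x8000
  opcode bits[15:10]=0x20: b/J
  imm@[9:0]=0x0 ⇒ 0

b 4; eor $3, $3; and $0, $0; b 0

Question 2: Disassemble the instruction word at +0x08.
[08] 00 ab → 0xab00
  top 6b → 0x2a → and [RR]
  rd@[9:7]=0x6 ⇒ $6
  rs@[6:4]=0x0 ⇒ $0

and $6, $0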